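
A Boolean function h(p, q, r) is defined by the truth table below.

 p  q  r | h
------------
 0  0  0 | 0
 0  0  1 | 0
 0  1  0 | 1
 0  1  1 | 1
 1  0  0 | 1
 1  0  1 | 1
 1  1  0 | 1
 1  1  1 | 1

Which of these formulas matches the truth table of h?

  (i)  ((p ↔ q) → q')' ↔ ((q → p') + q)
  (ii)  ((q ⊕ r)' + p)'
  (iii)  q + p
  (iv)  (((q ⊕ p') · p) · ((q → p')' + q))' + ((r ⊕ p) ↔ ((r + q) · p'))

(i) fails at (0,1,0): the formula yields 0, h is 1.
(ii) fails at (0,0,1): the formula yields 1, h is 0.
(iv) fails at (0,0,0): the formula yields 1, h is 0.
That leaves (iii). Evaluating it on every row reproduces the table of h exactly.

iii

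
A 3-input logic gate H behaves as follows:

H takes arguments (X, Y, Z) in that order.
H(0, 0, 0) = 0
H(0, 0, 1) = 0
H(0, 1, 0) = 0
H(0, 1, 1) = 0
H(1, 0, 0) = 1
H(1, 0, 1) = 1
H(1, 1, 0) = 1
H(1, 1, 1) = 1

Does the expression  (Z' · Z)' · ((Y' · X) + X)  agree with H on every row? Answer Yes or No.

Evaluate (Z' · Z)' · ((Y' · X) + X) on each row and compare to H:
  X=0, Y=0, Z=0: formula gives 0, H = 0 ✓
  X=0, Y=0, Z=1: formula gives 0, H = 0 ✓
  X=0, Y=1, Z=0: formula gives 0, H = 0 ✓
  X=0, Y=1, Z=1: formula gives 0, H = 0 ✓
  X=1, Y=0, Z=0: formula gives 1, H = 1 ✓
  …and likewise for the remaining 3 rows.
All 8 rows match — the expression computes H exactly.

Yes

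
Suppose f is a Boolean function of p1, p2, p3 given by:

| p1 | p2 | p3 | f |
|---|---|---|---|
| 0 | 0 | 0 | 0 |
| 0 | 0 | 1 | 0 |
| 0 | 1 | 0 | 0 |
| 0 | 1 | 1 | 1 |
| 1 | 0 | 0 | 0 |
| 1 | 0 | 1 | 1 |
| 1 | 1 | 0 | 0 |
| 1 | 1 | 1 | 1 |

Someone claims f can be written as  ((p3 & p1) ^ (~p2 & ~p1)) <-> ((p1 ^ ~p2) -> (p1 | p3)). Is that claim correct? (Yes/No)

No

Evaluate ((p3 & p1) ^ (~p2 & ~p1)) <-> ((p1 ^ ~p2) -> (p1 | p3)) on each row and compare to f:
  p1=0, p2=0, p3=0: formula gives 0, f = 0 ✓
  p1=0, p2=0, p3=1: formula gives 1, but f = 0 ✗
Row (0,0,1) is a counterexample, so the formula is not equivalent to f.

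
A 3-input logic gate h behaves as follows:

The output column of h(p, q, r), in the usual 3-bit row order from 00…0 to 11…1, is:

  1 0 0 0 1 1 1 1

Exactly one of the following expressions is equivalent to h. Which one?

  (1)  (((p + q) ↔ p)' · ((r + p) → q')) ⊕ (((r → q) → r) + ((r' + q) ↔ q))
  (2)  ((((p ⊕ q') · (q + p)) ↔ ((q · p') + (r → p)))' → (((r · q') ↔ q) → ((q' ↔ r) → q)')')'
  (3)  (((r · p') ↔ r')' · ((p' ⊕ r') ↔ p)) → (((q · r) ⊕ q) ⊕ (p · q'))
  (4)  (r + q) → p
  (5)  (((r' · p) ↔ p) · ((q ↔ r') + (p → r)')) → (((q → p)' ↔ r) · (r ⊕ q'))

4

(1) disagrees with h on (0,0,0) (formula → 0, table → 1); rule it out.
(2) disagrees with h on (0,0,0) (formula → 0, table → 1); rule it out.
(3) disagrees with h on (0,0,0) (formula → 0, table → 1); rule it out.
(5) disagrees with h on (0,1,1) (formula → 1, table → 0); rule it out.
Only (4) survives; checking it on all 8 rows confirms it matches h.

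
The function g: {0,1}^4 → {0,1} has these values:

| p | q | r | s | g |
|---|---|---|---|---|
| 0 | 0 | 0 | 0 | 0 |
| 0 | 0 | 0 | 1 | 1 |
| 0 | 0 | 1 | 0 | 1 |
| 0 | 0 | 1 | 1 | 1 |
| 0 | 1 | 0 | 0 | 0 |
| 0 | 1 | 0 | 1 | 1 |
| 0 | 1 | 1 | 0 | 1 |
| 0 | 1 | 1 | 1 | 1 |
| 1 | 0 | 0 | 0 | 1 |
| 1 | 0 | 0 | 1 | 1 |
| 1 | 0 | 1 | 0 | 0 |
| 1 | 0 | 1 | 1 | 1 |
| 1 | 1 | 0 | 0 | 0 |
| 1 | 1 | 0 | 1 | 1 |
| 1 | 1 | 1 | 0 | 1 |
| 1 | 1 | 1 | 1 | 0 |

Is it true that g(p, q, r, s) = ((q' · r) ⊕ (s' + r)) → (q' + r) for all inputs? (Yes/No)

No

Check the formula against g row by row:
  p=0, q=0, r=0, s=0: formula gives 1, but g = 0 ✗
Since they disagree at (0,0,0,0), the expression is not a correct formula for g.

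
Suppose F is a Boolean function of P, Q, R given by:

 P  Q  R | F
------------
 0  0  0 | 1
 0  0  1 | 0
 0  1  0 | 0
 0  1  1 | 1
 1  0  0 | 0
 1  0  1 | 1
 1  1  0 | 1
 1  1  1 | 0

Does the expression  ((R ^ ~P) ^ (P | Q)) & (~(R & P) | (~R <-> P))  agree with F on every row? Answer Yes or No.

Check the formula against F row by row:
  P=0, Q=0, R=0: formula gives 1, F = 1 ✓
  P=0, Q=0, R=1: formula gives 0, F = 0 ✓
  P=0, Q=1, R=0: formula gives 0, F = 0 ✓
  P=0, Q=1, R=1: formula gives 1, F = 1 ✓
  P=1, Q=0, R=0: formula gives 1, but F = 0 ✗
Row (1,0,0) is a counterexample, so the formula is not equivalent to F.

No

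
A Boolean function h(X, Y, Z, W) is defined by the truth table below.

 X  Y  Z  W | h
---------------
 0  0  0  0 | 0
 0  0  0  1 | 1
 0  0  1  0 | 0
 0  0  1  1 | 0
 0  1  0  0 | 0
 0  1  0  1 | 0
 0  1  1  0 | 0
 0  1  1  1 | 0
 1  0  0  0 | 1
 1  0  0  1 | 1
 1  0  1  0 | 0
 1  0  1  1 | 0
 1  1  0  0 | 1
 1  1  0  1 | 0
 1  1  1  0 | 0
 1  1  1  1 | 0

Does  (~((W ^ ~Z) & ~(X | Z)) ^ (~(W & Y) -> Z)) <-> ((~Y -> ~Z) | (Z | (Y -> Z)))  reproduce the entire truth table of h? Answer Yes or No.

Evaluate (~((W ^ ~Z) & ~(X | Z)) ^ (~(W & Y) -> Z)) <-> ((~Y -> ~Z) | (Z | (Y -> Z))) on each row and compare to h:
  X=0, Y=0, Z=0, W=0: formula gives 0, h = 0 ✓
  X=0, Y=0, Z=0, W=1: formula gives 1, h = 1 ✓
  X=0, Y=0, Z=1, W=0: formula gives 0, h = 0 ✓
  X=0, Y=0, Z=1, W=1: formula gives 0, h = 0 ✓
  …and likewise for the remaining 12 rows.
Every row agrees, so the formula is equivalent.

Yes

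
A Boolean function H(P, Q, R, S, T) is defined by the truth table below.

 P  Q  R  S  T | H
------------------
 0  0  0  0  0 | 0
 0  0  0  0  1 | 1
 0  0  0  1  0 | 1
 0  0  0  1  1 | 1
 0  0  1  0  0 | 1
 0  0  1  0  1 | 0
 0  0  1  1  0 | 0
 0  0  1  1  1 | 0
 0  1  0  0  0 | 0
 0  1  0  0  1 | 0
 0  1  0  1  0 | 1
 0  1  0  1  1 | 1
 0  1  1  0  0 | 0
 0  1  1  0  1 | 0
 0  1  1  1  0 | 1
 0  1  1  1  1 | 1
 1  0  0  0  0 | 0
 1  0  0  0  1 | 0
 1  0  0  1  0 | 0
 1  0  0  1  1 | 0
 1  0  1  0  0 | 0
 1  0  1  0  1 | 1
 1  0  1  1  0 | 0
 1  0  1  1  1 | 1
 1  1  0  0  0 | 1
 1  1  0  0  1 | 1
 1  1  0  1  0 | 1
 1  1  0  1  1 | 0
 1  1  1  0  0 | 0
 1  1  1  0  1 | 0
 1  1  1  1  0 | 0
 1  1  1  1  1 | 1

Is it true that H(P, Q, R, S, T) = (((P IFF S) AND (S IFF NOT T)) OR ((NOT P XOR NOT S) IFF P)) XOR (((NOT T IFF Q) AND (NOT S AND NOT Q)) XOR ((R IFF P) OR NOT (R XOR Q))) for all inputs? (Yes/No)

No

Test each input against both H and the formula:
  P=0, Q=0, R=0, S=0, T=0: formula gives 0, H = 0 ✓
  P=0, Q=0, R=0, S=0, T=1: formula gives 1, H = 1 ✓
  P=0, Q=0, R=0, S=1, T=0: formula gives 1, H = 1 ✓
  P=0, Q=0, R=0, S=1, T=1: formula gives 1, H = 1 ✓
  …
  P=1, Q=0, R=0, S=0, T=1: formula gives 1, but H = 0 ✗
Since they disagree at (1,0,0,0,1), the expression is not a correct formula for H.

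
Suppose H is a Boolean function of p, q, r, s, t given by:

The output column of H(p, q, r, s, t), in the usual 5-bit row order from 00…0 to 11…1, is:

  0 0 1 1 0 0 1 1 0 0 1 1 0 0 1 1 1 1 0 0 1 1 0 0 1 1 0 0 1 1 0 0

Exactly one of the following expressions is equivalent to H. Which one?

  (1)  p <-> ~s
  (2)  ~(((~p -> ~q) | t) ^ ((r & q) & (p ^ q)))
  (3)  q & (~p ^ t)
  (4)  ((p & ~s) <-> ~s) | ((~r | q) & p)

1

(2): at (0,0,0,1,0) it gives 0, but H = 1 — eliminated.
(3): at (0,0,0,1,0) it gives 0, but H = 1 — eliminated.
(4): at (1,0,0,1,0) it gives 1, but H = 0 — eliminated.
That leaves (1). Evaluating it on every row reproduces the table of H exactly.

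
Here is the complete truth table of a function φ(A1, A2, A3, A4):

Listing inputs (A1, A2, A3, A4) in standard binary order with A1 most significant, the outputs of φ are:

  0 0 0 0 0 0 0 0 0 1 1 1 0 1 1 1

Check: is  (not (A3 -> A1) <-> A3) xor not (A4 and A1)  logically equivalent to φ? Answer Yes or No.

Check the formula against φ row by row:
  A1=0, A2=0, A3=0, A4=0: formula gives 0, φ = 0 ✓
  A1=0, A2=0, A3=0, A4=1: formula gives 0, φ = 0 ✓
  A1=0, A2=0, A3=1, A4=0: formula gives 0, φ = 0 ✓
  A1=0, A2=0, A3=1, A4=1: formula gives 0, φ = 0 ✓
  …
  A1=1, A2=0, A3=1, A4=1: formula gives 0, but φ = 1 ✗
A single disagreement suffices: at (1,0,1,1) they differ, so the formula does not compute φ.

No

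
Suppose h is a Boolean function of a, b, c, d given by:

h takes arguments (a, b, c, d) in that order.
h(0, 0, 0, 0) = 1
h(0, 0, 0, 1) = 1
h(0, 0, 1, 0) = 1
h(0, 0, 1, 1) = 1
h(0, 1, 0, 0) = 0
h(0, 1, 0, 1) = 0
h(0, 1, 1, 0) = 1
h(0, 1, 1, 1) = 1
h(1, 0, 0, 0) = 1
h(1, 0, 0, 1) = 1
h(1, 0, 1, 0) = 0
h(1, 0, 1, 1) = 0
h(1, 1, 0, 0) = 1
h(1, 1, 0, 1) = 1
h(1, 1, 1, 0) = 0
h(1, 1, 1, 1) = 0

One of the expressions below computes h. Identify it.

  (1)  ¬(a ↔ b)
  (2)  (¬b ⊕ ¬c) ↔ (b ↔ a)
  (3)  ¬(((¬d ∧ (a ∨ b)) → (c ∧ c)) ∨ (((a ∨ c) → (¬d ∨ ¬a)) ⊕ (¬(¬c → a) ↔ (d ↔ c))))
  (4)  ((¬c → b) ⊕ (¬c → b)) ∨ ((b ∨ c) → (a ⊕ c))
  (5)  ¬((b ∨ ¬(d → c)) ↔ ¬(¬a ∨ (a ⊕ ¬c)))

4

(1): at (0,0,0,0) it gives 0, but h = 1 — eliminated.
(2): at (0,0,0,0) it gives 0, but h = 1 — eliminated.
(3): at (0,0,0,0) it gives 0, but h = 1 — eliminated.
(5): at (0,0,0,0) it gives 0, but h = 1 — eliminated.
Only (4) survives; checking it on all 16 rows confirms it matches h.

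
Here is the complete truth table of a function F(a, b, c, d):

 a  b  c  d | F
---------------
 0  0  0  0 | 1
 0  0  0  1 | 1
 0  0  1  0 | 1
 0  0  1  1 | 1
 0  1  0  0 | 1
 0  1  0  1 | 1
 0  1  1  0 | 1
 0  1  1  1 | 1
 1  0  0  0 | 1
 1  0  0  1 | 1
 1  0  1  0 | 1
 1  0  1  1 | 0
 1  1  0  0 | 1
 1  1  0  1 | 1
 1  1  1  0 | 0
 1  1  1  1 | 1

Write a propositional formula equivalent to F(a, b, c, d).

F is 0 on only 2 rows — (1,0,1,1), (1,1,1,0). Writing each as a minterm (a·¬b·c·d, a·b·c·¬d) and OR-ing them characterizes exactly where F=0, so F is the negation of that disjunction.

F(a, b, c, d) = not ((((a and not b) and c) and d) or (((a and b) and c) and not d))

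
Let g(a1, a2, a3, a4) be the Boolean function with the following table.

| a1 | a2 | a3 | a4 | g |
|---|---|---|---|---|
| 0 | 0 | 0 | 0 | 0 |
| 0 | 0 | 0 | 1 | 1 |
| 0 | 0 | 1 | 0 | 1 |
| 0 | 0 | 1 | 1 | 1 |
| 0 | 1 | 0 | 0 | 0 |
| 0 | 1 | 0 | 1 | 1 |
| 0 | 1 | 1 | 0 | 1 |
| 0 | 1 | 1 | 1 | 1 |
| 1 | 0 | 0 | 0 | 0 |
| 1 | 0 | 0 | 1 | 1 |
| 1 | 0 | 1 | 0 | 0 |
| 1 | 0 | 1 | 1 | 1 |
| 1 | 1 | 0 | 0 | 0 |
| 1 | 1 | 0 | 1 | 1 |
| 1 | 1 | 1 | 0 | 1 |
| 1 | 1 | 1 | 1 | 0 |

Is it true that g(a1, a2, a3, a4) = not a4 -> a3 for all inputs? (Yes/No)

Evaluate not a4 -> a3 on each row and compare to g:
  a1=0, a2=0, a3=0, a4=0: formula gives 0, g = 0 ✓
  a1=0, a2=0, a3=0, a4=1: formula gives 1, g = 1 ✓
  a1=0, a2=0, a3=1, a4=0: formula gives 1, g = 1 ✓
  a1=0, a2=0, a3=1, a4=1: formula gives 1, g = 1 ✓
  …
  a1=1, a2=0, a3=1, a4=0: formula gives 1, but g = 0 ✗
Since they disagree at (1,0,1,0), the expression is not a correct formula for g.

No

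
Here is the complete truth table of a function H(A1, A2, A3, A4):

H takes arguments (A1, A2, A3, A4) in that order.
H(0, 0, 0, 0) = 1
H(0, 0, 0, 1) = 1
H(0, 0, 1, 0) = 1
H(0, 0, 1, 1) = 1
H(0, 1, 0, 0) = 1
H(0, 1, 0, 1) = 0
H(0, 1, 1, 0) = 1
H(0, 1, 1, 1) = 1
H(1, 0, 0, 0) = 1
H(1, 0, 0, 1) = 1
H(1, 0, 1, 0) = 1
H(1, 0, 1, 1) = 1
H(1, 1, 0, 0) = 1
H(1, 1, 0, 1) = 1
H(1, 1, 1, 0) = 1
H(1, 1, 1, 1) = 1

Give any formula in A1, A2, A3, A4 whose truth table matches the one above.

H(A1, A2, A3, A4) = (((A1' · A2) · A3') · A4)'

Only row (0,1,0,1) gives 0. So H is 1 everywhere except there — the complement of the minterm ¬A1·A2·¬A3·A4.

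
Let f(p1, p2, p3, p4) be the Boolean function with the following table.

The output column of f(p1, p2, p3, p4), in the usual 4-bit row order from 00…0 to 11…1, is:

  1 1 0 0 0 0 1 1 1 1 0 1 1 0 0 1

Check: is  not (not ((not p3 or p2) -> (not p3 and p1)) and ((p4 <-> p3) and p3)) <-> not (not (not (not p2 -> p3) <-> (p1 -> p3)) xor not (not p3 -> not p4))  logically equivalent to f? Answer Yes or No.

No

Evaluate not (not ((not p3 or p2) -> (not p3 and p1)) and ((p4 <-> p3) and p3)) <-> not (not (not (not p2 -> p3) <-> (p1 -> p3)) xor not (not p3 -> not p4)) on each row and compare to f:
  p1=0, p2=0, p3=0, p4=0: formula gives 1, f = 1 ✓
  p1=0, p2=0, p3=0, p4=1: formula gives 0, but f = 1 ✗
Since they disagree at (0,0,0,1), the expression is not a correct formula for f.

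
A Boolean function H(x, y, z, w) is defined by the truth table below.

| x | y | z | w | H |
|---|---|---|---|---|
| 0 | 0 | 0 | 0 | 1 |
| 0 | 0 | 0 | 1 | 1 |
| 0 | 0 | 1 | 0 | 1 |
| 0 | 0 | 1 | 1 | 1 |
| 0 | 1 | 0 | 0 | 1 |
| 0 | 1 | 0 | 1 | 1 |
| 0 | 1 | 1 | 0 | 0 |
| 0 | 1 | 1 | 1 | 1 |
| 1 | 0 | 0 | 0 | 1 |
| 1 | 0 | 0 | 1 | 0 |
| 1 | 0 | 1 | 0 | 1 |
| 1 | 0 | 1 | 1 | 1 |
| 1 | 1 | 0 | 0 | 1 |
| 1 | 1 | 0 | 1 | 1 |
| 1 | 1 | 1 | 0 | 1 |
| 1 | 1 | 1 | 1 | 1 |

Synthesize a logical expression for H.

The 0-rows are (0,1,1,0), (1,0,0,1). Take each as a conjunction (¬x·y·z·¬w, x·¬y·¬z·w), form their disjunction, and complement — that gives a formula that is 1 everywhere H is.

H(x, y, z, w) = ~((((~x & y) & z) & ~w) | (((x & ~y) & ~z) & w))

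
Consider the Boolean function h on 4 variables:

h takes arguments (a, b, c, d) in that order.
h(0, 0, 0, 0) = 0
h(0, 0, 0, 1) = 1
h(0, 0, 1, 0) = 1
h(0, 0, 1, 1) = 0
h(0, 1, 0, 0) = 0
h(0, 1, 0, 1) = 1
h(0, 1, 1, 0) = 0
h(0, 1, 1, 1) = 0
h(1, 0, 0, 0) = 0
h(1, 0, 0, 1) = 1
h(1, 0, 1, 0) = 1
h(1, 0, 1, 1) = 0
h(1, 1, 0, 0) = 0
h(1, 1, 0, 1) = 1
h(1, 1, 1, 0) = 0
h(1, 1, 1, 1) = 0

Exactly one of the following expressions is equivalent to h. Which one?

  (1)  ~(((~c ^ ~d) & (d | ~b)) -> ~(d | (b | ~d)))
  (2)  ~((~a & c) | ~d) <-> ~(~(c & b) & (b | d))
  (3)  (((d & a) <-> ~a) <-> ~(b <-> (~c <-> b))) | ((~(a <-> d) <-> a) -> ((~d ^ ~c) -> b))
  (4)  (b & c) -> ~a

1

(2): at (0,0,0,1) it gives 0, but h = 1 — eliminated.
(3): at (0,0,0,0) it gives 1, but h = 0 — eliminated.
(4): at (0,0,0,0) it gives 1, but h = 0 — eliminated.
Only (1) survives; checking it on all 16 rows confirms it matches h.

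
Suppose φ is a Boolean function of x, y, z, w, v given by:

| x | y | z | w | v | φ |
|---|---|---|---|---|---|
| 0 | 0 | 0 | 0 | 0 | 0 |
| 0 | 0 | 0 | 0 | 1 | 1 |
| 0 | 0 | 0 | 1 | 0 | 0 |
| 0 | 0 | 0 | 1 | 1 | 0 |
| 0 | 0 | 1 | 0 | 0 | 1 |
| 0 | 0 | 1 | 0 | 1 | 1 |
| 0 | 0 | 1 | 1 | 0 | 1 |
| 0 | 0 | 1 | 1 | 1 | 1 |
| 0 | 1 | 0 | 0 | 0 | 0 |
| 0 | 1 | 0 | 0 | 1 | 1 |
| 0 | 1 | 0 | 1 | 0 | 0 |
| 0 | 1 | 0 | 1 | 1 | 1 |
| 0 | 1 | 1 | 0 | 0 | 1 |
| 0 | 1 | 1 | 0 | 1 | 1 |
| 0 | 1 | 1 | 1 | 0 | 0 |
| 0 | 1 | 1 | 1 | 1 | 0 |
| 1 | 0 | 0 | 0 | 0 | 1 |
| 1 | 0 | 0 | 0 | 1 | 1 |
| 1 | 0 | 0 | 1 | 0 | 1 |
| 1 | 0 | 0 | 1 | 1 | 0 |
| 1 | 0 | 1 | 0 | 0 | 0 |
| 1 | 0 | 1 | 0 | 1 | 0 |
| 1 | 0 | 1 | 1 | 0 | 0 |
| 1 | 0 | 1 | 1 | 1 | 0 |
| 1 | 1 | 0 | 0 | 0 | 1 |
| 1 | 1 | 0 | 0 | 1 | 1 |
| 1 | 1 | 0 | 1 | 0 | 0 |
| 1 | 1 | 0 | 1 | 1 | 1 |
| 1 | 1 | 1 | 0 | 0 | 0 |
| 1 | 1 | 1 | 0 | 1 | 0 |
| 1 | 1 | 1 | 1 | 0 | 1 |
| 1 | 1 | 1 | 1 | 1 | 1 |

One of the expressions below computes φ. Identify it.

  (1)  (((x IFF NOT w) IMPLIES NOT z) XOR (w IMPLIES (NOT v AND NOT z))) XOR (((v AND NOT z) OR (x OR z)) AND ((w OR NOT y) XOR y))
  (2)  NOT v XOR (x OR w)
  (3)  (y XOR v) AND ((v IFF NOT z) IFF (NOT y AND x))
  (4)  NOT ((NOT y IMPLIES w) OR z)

1

(2) disagrees with φ on (0,0,0,0,0) (formula → 1, table → 0); rule it out.
(3) disagrees with φ on (0,0,0,0,1) (formula → 0, table → 1); rule it out.
(4) disagrees with φ on (0,0,0,0,0) (formula → 1, table → 0); rule it out.
Only (1) survives; checking it on all 32 rows confirms it matches φ.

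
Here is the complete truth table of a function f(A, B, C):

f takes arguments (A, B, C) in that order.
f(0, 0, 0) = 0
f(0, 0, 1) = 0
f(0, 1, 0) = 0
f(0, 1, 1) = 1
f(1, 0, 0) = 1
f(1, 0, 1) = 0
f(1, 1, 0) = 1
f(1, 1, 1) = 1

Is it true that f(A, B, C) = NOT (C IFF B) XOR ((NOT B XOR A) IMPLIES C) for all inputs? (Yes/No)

Yes

Check the formula against f row by row:
  A=0, B=0, C=0: formula gives 0, f = 0 ✓
  A=0, B=0, C=1: formula gives 0, f = 0 ✓
  A=0, B=1, C=0: formula gives 0, f = 0 ✓
  A=0, B=1, C=1: formula gives 1, f = 1 ✓
  A=1, B=0, C=0: formula gives 1, f = 1 ✓
  …and likewise for the remaining 3 rows.
Every row agrees, so the formula is equivalent.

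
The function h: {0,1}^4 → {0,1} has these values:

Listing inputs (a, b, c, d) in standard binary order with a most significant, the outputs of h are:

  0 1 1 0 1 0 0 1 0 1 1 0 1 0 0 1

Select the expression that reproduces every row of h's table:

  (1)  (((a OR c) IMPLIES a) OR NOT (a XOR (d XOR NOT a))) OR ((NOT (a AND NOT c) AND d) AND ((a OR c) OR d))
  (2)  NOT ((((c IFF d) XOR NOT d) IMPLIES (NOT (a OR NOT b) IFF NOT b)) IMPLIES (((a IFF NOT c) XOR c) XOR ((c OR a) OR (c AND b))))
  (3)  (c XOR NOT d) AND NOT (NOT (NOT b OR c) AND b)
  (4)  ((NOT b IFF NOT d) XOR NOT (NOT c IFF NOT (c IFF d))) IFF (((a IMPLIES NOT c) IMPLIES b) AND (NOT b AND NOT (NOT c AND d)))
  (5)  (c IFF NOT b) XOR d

5

(1) disagrees with h on (0,0,0,0) (formula → 1, table → 0); rule it out.
(2) disagrees with h on (0,0,0,0) (formula → 1, table → 0); rule it out.
(3) disagrees with h on (0,0,0,0) (formula → 1, table → 0); rule it out.
(4) disagrees with h on (0,0,0,0) (formula → 1, table → 0); rule it out.
That leaves (5). Evaluating it on every row reproduces the table of h exactly.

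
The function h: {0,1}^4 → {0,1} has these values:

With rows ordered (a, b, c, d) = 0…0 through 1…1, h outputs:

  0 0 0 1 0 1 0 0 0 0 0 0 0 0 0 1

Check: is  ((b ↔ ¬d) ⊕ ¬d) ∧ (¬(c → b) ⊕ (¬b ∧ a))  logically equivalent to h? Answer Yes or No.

No

Evaluate ((b ↔ ¬d) ⊕ ¬d) ∧ (¬(c → b) ⊕ (¬b ∧ a)) on each row and compare to h:
  a=0, b=0, c=0, d=0: formula gives 0, h = 0 ✓
  a=0, b=0, c=0, d=1: formula gives 0, h = 0 ✓
  a=0, b=0, c=1, d=0: formula gives 1, but h = 0 ✗
A single disagreement suffices: at (0,0,1,0) they differ, so the formula does not compute h.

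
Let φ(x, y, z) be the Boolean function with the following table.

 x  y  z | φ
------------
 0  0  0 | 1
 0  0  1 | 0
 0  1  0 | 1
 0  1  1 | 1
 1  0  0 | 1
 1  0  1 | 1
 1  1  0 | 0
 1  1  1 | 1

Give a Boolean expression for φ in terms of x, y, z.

φ(x, y, z) = not (((not x and not y) and z) or ((x and y) and not z))

The 0-rows are (0,0,1), (1,1,0). Take each as a conjunction (¬x·¬y·z, x·y·¬z), form their disjunction, and complement — that gives a formula that is 1 everywhere φ is.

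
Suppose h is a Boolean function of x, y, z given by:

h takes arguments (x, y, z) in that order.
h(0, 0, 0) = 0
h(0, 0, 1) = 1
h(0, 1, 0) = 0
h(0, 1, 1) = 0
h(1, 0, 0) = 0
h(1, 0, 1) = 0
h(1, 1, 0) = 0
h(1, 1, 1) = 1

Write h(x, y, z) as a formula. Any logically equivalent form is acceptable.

h(x, y, z) = ((¬x ∧ ¬y) ∧ z) ∨ ((x ∧ y) ∧ z)

h=1 on 2 inputs: (0,0,1), (1,1,1). Reading each as a conjunction of literals (¬x·¬y·z, x·y·z) and taking the OR gives the canonical DNF.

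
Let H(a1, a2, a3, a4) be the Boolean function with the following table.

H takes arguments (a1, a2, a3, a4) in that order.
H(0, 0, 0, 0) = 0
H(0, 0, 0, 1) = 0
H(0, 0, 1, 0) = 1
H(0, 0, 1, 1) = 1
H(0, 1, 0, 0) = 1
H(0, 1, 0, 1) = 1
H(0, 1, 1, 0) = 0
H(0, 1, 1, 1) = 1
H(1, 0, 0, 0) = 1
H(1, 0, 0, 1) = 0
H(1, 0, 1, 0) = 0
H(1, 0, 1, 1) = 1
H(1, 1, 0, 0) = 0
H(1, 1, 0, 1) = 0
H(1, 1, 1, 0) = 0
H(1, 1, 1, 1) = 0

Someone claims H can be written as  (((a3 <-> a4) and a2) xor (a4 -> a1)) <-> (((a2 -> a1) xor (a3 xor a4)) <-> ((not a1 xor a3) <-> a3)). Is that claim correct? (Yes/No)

No

Test each input against both H and the formula:
  a1=0, a2=0, a3=0, a4=0: formula gives 0, H = 0 ✓
  a1=0, a2=0, a3=0, a4=1: formula gives 0, H = 0 ✓
  a1=0, a2=0, a3=1, a4=0: formula gives 1, H = 1 ✓
  a1=0, a2=0, a3=1, a4=1: formula gives 1, H = 1 ✓
  a1=0, a2=1, a3=0, a4=0: formula gives 0, but H = 1 ✗
Row (0,1,0,0) is a counterexample, so the formula is not equivalent to H.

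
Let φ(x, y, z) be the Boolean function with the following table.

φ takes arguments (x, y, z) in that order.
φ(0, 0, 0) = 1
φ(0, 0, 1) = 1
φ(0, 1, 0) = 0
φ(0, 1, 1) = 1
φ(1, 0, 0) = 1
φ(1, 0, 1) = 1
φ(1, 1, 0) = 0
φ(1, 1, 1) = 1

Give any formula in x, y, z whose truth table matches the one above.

φ(x, y, z) = not (((not x and y) and not z) or ((x and y) and not z))

There are just 2 zero rows: (0,1,0), (1,1,0). Their minterms are ¬x·y·¬z, x·y·¬z; the OR of those covers precisely the 0-outputs, and negating it yields φ.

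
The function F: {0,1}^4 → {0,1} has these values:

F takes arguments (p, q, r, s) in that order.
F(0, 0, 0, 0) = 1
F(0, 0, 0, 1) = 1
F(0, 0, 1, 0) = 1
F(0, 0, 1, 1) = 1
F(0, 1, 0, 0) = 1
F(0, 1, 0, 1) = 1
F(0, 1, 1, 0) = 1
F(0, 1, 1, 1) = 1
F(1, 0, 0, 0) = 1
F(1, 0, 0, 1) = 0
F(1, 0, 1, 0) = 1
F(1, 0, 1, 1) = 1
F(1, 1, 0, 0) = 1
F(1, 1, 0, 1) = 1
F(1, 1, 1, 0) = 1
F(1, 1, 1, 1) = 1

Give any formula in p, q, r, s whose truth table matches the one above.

F is 0 on exactly one input, (1,0,0,1), whose minterm is p·¬q·¬r·s. So F is the negation of that single conjunction.

F(p, q, r, s) = ~(((p & ~q) & ~r) & s)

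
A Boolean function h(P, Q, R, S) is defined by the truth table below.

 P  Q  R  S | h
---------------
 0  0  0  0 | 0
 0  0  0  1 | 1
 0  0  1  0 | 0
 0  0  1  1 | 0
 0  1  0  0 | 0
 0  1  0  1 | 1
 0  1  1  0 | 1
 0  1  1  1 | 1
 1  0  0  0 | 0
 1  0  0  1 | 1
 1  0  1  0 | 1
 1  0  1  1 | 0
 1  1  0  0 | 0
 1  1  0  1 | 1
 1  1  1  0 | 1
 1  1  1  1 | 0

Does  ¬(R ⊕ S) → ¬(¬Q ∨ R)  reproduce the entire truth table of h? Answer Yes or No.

Evaluate ¬(R ⊕ S) → ¬(¬Q ∨ R) on each row and compare to h:
  P=0, Q=0, R=0, S=0: formula gives 0, h = 0 ✓
  P=0, Q=0, R=0, S=1: formula gives 1, h = 1 ✓
  P=0, Q=0, R=1, S=0: formula gives 1, but h = 0 ✗
Since they disagree at (0,0,1,0), the expression is not a correct formula for h.

No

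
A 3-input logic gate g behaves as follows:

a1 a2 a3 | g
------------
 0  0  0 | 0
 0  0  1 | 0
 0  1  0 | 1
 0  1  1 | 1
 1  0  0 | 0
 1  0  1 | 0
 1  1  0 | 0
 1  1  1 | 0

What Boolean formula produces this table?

g(a1, a2, a3) = ((NOT a1 AND a2) AND NOT a3) OR ((NOT a1 AND a2) AND a3)

The 1-rows are (0,1,0), (0,1,1). Each contributes one minterm — ¬a1·a2·¬a3; ¬a1·a2·a3 — and their disjunction is a sum-of-products form of g.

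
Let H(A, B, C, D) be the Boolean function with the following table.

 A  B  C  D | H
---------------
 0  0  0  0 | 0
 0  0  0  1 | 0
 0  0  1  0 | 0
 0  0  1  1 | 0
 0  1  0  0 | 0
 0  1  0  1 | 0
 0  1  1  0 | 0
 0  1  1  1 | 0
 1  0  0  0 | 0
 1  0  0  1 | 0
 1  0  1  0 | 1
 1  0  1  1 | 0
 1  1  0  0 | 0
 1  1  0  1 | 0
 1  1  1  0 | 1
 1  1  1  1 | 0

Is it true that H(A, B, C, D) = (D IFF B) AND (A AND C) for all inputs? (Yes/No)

No

Evaluate (D IFF B) AND (A AND C) on each row and compare to H:
  A=0, B=0, C=0, D=0: formula gives 0, H = 0 ✓
  A=0, B=0, C=0, D=1: formula gives 0, H = 0 ✓
  A=0, B=0, C=1, D=0: formula gives 0, H = 0 ✓
  A=0, B=0, C=1, D=1: formula gives 0, H = 0 ✓
  …
  A=1, B=1, C=1, D=0: formula gives 0, but H = 1 ✗
A single disagreement suffices: at (1,1,1,0) they differ, so the formula does not compute H.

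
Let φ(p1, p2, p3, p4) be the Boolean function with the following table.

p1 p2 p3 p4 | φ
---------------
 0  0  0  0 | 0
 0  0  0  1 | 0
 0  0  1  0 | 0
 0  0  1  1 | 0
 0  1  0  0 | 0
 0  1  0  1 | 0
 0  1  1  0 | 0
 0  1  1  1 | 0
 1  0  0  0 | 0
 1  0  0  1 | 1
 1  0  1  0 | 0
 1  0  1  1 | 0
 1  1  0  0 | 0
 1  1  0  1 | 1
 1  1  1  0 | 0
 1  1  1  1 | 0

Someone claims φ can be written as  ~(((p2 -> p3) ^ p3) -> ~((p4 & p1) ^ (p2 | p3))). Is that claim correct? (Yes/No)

Evaluate ~(((p2 -> p3) ^ p3) -> ~((p4 & p1) ^ (p2 | p3))) on each row and compare to φ:
  p1=0, p2=0, p3=0, p4=0: formula gives 0, φ = 0 ✓
  p1=0, p2=0, p3=0, p4=1: formula gives 0, φ = 0 ✓
  p1=0, p2=0, p3=1, p4=0: formula gives 0, φ = 0 ✓
  p1=0, p2=0, p3=1, p4=1: formula gives 0, φ = 0 ✓
  …
  p1=1, p2=1, p3=0, p4=1: formula gives 0, but φ = 1 ✗
A single disagreement suffices: at (1,1,0,1) they differ, so the formula does not compute φ.

No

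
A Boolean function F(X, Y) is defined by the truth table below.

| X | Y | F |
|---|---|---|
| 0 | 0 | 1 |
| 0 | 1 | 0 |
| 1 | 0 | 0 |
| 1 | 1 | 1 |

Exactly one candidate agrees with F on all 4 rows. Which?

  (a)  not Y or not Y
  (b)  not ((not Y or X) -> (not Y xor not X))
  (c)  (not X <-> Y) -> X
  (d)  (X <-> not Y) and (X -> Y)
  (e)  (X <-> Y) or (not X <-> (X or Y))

(a) fails at (1,0): the formula yields 1, F is 0.
(c) fails at (1,0): the formula yields 1, F is 0.
(d) fails at (0,0): the formula yields 0, F is 1.
(e) fails at (0,1): the formula yields 1, F is 0.
(b) is the remaining candidate, and it agrees with F on all 4 inputs.

b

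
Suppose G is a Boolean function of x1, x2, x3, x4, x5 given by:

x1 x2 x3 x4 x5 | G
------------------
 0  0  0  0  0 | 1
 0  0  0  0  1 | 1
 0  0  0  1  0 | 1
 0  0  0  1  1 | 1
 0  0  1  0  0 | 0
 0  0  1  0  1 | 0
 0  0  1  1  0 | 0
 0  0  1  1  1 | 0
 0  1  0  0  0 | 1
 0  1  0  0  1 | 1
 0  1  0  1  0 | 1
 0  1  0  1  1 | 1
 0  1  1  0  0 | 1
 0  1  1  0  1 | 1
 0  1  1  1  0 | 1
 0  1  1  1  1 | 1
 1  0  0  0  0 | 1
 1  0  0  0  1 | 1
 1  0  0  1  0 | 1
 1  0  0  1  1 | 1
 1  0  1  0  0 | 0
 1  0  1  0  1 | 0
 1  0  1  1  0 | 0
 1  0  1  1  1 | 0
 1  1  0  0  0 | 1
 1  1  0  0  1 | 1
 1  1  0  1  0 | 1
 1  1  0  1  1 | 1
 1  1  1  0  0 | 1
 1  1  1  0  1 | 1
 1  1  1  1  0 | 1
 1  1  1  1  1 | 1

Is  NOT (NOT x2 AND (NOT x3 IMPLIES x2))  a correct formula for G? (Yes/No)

Evaluate NOT (NOT x2 AND (NOT x3 IMPLIES x2)) on each row and compare to G:
  x1=0, x2=0, x3=0, x4=0, x5=0: formula gives 1, G = 1 ✓
  x1=0, x2=0, x3=0, x4=0, x5=1: formula gives 1, G = 1 ✓
  x1=0, x2=0, x3=0, x4=1, x5=0: formula gives 1, G = 1 ✓
  x1=0, x2=0, x3=0, x4=1, x5=1: formula gives 1, G = 1 ✓
  … (the remaining 28 rows also agree.)
No disagreement on any input; they are logically equivalent.

Yes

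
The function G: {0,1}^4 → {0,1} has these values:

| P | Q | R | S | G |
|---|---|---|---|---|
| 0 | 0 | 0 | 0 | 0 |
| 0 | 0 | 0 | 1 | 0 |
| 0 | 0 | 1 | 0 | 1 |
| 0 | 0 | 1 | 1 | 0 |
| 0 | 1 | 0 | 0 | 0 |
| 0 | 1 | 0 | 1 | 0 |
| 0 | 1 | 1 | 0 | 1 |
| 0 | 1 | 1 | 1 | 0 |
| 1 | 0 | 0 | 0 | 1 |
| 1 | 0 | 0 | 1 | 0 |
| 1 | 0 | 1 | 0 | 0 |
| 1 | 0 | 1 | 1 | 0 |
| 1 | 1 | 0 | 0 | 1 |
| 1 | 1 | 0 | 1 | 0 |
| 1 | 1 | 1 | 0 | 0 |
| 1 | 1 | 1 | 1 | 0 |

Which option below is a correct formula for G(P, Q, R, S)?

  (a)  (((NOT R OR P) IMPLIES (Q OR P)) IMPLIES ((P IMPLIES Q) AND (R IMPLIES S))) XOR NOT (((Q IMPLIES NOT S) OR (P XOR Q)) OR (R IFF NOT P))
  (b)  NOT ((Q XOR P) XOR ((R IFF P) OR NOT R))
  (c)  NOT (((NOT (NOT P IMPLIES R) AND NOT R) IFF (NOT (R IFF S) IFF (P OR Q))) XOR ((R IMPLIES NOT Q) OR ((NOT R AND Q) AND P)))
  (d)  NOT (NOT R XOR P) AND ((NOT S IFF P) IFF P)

d

(a): at (0,0,0,0) it gives 1, but G = 0 — eliminated.
(b): at (0,0,1,1) it gives 1, but G = 0 — eliminated.
(c): at (0,0,0,0) it gives 1, but G = 0 — eliminated.
That leaves (d). Evaluating it on every row reproduces the table of G exactly.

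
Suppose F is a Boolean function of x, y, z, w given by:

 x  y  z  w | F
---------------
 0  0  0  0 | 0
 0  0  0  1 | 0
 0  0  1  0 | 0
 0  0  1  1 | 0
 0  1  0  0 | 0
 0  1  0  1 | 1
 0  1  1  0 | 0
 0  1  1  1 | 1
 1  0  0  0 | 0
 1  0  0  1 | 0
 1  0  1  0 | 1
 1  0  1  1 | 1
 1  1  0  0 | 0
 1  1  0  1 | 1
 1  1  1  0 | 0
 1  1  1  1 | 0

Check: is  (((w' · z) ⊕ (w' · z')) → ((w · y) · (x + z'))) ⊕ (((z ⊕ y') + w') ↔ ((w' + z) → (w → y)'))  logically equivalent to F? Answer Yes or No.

Check the formula against F row by row:
  x=0, y=0, z=0, w=0: formula gives 0, F = 0 ✓
  x=0, y=0, z=0, w=1: formula gives 0, F = 0 ✓
  x=0, y=0, z=1, w=0: formula gives 0, F = 0 ✓
  x=0, y=0, z=1, w=1: formula gives 1, but F = 0 ✗
A single disagreement suffices: at (0,0,1,1) they differ, so the formula does not compute F.

No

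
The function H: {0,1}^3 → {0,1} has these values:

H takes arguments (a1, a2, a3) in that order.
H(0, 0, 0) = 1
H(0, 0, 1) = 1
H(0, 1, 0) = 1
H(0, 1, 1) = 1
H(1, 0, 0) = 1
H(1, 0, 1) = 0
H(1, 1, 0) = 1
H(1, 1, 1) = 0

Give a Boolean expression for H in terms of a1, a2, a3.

H(a1, a2, a3) = ¬(((a1 ∧ ¬a2) ∧ a3) ∨ ((a1 ∧ a2) ∧ a3))

The 0-rows are (1,0,1), (1,1,1). Take each as a conjunction (a1·¬a2·a3, a1·a2·a3), form their disjunction, and complement — that gives a formula that is 1 everywhere H is.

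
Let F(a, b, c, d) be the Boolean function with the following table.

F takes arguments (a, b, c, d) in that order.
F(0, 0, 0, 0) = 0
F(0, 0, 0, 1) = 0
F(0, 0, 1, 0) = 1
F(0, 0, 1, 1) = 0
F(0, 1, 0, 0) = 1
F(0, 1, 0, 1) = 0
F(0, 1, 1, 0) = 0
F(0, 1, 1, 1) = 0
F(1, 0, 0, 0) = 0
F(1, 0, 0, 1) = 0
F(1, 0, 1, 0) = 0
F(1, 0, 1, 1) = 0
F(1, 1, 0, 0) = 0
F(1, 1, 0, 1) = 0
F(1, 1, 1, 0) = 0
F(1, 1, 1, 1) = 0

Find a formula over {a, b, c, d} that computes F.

The 1-rows are (0,0,1,0), (0,1,0,0). Each contributes one minterm — ¬a·¬b·c·¬d; ¬a·b·¬c·¬d — and their disjunction is a sum-of-products form of F.

F(a, b, c, d) = (((a' · b') · c) · d') + (((a' · b) · c') · d')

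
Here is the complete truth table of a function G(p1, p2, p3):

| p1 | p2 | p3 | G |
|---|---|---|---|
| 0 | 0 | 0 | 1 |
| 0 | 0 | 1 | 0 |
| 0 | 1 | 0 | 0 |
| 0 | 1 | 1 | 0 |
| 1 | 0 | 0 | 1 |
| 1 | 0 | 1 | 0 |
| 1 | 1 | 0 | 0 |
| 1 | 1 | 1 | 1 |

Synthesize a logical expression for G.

G(p1, p2, p3) = (((NOT p1 AND NOT p2) AND NOT p3) OR ((p1 AND NOT p2) AND NOT p3)) OR ((p1 AND p2) AND p3)

G=1 on 3 inputs: (0,0,0), (1,0,0), (1,1,1). Reading each as a conjunction of literals (¬p1·¬p2·¬p3, p1·¬p2·¬p3, p1·p2·p3) and taking the OR gives the canonical DNF.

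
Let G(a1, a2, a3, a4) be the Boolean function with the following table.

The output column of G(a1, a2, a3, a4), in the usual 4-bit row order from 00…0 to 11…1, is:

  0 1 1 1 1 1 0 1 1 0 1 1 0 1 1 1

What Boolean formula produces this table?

G is 0 on only 4 rows — (0,0,0,0), (0,1,1,0), (1,0,0,1), (1,1,0,0). Writing each as a minterm (¬a1·¬a2·¬a3·¬a4, ¬a1·a2·a3·¬a4, a1·¬a2·¬a3·a4, a1·a2·¬a3·¬a4) and OR-ing them characterizes exactly where G=0, so G is the negation of that disjunction.

G(a1, a2, a3, a4) = ~((((((~a1 & ~a2) & ~a3) & ~a4) | (((~a1 & a2) & a3) & ~a4)) | (((a1 & ~a2) & ~a3) & a4)) | (((a1 & a2) & ~a3) & ~a4))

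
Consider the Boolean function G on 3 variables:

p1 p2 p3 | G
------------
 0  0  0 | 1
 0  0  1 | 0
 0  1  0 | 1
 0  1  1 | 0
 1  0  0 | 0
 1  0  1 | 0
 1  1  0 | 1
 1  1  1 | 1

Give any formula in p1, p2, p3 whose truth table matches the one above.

G(p1, p2, p3) = ((((not p1 and not p2) and not p3) or ((not p1 and p2) and not p3)) or ((p1 and p2) and not p3)) or ((p1 and p2) and p3)

G=1 on 4 inputs: (0,0,0), (0,1,0), (1,1,0), (1,1,1). Reading each as a conjunction of literals (¬p1·¬p2·¬p3, ¬p1·p2·¬p3, p1·p2·¬p3, p1·p2·p3) and taking the OR gives the canonical DNF.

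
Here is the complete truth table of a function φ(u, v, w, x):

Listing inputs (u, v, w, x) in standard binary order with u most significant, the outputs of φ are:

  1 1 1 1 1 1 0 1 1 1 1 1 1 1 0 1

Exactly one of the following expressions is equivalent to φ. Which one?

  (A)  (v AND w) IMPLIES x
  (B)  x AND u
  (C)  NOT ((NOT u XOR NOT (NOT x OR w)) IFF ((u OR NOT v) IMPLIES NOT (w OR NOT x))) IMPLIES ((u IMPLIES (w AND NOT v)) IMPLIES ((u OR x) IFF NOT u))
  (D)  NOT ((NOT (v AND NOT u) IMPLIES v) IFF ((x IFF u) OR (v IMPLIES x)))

(B) disagrees with φ on (0,0,0,0) (formula → 0, table → 1); rule it out.
(C) disagrees with φ on (0,0,0,0) (formula → 0, table → 1); rule it out.
(D) disagrees with φ on (0,1,0,0) (formula → 0, table → 1); rule it out.
Only (A) survives; checking it on all 16 rows confirms it matches φ.

A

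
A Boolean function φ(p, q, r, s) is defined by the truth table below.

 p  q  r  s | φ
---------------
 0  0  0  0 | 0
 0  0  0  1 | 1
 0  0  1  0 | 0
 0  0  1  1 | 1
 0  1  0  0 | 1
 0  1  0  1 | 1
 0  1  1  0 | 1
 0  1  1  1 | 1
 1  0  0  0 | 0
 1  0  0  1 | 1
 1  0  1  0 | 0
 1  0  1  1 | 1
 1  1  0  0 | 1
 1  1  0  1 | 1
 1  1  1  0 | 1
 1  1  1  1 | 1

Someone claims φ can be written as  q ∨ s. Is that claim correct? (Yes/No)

Test each input against both φ and the formula:
  p=0, q=0, r=0, s=0: formula gives 0, φ = 0 ✓
  p=0, q=0, r=0, s=1: formula gives 1, φ = 1 ✓
  p=0, q=0, r=1, s=0: formula gives 0, φ = 0 ✓
  p=0, q=0, r=1, s=1: formula gives 1, φ = 1 ✓
  …and likewise for the remaining 12 rows.
All 16 rows match — the expression computes φ exactly.

Yes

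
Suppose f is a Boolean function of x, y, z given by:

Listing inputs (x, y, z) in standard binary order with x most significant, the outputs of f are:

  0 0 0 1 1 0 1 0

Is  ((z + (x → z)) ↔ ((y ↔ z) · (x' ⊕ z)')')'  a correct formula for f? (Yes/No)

Test each input against both f and the formula:
  x=0, y=0, z=0: formula gives 0, f = 0 ✓
  x=0, y=0, z=1: formula gives 0, f = 0 ✓
  x=0, y=1, z=0: formula gives 0, f = 0 ✓
  x=0, y=1, z=1: formula gives 1, f = 1 ✓
  x=1, y=0, z=0: formula gives 0, but f = 1 ✗
Since they disagree at (1,0,0), the expression is not a correct formula for f.

No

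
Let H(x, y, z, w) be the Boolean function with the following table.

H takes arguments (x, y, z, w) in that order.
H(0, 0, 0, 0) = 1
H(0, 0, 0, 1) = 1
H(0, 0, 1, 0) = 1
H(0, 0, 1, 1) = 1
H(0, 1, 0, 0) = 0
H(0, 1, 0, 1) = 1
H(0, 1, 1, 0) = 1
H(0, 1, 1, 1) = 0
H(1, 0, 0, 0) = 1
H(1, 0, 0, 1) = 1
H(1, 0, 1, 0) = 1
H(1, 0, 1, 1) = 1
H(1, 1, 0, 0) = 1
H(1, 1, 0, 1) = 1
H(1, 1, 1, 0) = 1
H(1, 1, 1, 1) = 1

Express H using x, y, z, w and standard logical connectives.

H(x, y, z, w) = ((((x' · y) · z') · w') + (((x' · y) · z) · w))'

There are just 2 zero rows: (0,1,0,0), (0,1,1,1). Their minterms are ¬x·y·¬z·¬w, ¬x·y·z·w; the OR of those covers precisely the 0-outputs, and negating it yields H.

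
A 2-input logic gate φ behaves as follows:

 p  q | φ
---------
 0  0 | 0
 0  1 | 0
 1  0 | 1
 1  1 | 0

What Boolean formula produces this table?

1 only at (1,0): p AND NOT q.

φ(p, q) = p AND NOT q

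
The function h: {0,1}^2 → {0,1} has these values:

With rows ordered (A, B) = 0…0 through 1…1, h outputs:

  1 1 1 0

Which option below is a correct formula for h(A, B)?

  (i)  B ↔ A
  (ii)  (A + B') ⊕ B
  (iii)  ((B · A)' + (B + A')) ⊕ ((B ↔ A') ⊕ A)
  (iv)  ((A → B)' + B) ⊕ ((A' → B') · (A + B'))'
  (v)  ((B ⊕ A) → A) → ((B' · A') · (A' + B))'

(i) disagrees with h on (0,1) (formula → 0, table → 1); rule it out.
(iii) disagrees with h on (0,1) (formula → 0, table → 1); rule it out.
(iv) disagrees with h on (0,0) (formula → 0, table → 1); rule it out.
(v) disagrees with h on (0,0) (formula → 0, table → 1); rule it out.
That leaves (ii). Evaluating it on every row reproduces the table of h exactly.

ii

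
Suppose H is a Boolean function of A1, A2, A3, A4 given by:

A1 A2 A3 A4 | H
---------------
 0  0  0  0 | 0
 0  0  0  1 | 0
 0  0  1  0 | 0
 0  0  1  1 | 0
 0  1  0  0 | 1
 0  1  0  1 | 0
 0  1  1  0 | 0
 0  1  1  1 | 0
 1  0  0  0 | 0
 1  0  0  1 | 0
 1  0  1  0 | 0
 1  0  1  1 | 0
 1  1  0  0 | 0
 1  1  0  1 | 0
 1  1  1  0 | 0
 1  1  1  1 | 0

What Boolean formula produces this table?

H(A1, A2, A3, A4) = ((¬A1 ∧ A2) ∧ ¬A3) ∧ ¬A4

H is 1 on exactly one input, (0,1,0,0), whose minterm is ¬A1·A2·¬A3·¬A4. So H is just that conjunction.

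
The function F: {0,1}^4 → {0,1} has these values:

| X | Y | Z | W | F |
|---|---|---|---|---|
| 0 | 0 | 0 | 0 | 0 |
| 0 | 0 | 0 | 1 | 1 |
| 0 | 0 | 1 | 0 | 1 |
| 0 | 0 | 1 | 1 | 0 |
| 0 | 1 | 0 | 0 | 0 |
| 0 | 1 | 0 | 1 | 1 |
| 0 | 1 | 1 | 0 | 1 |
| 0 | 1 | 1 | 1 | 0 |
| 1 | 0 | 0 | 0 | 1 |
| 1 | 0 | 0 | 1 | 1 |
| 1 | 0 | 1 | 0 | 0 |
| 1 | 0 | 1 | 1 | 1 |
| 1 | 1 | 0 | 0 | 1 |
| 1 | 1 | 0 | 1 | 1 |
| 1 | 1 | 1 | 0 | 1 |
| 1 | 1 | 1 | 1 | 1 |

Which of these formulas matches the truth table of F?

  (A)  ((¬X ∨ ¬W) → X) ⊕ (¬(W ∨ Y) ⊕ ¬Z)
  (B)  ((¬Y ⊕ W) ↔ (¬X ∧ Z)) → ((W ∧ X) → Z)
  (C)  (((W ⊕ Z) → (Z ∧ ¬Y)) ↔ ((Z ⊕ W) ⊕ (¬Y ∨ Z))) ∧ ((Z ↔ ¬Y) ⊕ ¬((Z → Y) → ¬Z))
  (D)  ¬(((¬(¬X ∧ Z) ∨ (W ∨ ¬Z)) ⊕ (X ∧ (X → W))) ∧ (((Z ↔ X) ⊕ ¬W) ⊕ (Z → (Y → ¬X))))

(A): at (0,1,0,0) it gives 1, but F = 0 — eliminated.
(B): at (0,0,0,0) it gives 1, but F = 0 — eliminated.
(C): at (0,0,0,1) it gives 0, but F = 1 — eliminated.
That leaves (D). Evaluating it on every row reproduces the table of F exactly.

D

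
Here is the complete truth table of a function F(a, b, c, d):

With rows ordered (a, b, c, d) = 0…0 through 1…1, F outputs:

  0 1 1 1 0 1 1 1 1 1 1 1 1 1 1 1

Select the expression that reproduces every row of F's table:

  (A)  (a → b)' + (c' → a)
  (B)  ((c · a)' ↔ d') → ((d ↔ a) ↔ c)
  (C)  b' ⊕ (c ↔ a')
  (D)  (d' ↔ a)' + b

B

(A): at (0,0,0,1) it gives 0, but F = 1 — eliminated.
(C): at (0,0,0,0) it gives 1, but F = 0 — eliminated.
(D): at (0,0,0,0) it gives 1, but F = 0 — eliminated.
(B) is the remaining candidate, and it agrees with F on all 16 inputs.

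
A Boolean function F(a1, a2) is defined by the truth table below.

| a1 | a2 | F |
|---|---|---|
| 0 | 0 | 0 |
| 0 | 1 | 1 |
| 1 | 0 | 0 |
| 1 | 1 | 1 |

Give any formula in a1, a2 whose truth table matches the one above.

F(a1, a2) = a2

The output simply equals a2.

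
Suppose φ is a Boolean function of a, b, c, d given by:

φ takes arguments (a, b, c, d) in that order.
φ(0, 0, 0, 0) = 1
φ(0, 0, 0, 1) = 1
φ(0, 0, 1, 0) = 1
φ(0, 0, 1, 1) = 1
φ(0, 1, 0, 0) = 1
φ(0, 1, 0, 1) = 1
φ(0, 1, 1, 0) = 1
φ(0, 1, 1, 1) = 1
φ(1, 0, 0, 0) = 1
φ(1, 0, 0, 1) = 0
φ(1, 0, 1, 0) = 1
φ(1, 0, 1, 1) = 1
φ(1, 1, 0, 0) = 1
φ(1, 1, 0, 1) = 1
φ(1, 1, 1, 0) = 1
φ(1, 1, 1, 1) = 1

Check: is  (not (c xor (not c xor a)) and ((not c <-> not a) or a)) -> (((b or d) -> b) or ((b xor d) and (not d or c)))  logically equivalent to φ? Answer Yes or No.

Yes

Check the formula against φ row by row:
  a=0, b=0, c=0, d=0: formula gives 1, φ = 1 ✓
  a=0, b=0, c=0, d=1: formula gives 1, φ = 1 ✓
  a=0, b=0, c=1, d=0: formula gives 1, φ = 1 ✓
  a=0, b=0, c=1, d=1: formula gives 1, φ = 1 ✓
  …and likewise for the remaining 12 rows.
Every row agrees, so the formula is equivalent.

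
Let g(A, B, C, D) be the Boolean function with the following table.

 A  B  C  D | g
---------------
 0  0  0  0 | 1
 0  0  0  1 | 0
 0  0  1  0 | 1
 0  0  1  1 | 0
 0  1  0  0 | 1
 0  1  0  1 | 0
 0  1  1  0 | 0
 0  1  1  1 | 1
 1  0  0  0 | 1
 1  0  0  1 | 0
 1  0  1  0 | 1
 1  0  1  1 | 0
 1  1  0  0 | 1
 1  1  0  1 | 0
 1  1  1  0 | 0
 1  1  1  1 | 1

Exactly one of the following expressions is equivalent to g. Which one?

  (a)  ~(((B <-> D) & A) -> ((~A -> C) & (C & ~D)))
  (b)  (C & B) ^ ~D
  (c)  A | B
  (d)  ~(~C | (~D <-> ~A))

b

(a) fails at (0,0,0,0): the formula yields 0, g is 1.
(c) fails at (0,0,0,0): the formula yields 0, g is 1.
(d) fails at (0,0,0,0): the formula yields 0, g is 1.
That leaves (b). Evaluating it on every row reproduces the table of g exactly.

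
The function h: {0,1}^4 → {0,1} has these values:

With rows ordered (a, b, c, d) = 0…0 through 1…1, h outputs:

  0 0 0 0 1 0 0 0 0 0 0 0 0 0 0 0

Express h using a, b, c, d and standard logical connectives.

h is 1 on exactly one input, (0,1,0,0), whose minterm is ¬a·b·¬c·¬d. So h is just that conjunction.

h(a, b, c, d) = ((not a and b) and not c) and not d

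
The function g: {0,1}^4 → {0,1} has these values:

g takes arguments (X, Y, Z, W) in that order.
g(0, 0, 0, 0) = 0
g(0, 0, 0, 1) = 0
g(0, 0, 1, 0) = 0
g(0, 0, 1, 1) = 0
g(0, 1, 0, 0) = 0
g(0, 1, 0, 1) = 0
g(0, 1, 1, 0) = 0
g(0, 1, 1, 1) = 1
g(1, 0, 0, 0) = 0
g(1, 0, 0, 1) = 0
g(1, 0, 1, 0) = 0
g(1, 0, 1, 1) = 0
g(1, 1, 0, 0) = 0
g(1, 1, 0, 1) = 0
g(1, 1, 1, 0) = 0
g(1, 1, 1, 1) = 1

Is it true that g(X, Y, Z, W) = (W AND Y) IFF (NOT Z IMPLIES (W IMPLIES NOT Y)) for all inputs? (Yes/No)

Check the formula against g row by row:
  X=0, Y=0, Z=0, W=0: formula gives 0, g = 0 ✓
  X=0, Y=0, Z=0, W=1: formula gives 0, g = 0 ✓
  X=0, Y=0, Z=1, W=0: formula gives 0, g = 0 ✓
  X=0, Y=0, Z=1, W=1: formula gives 0, g = 0 ✓
  … (the remaining 12 rows also agree.)
All 16 rows match — the expression computes g exactly.

Yes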